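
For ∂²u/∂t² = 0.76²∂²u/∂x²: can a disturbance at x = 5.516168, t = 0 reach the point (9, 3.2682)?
No. The domain of dependence is [6.516168, 11.483832], and 5.516168 is outside this interval.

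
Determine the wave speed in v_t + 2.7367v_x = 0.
Speed = 2.7367. Information travels along x - 2.7367t = const (rightward).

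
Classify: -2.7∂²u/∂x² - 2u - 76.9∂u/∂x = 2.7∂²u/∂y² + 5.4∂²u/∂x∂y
Rewriting in standard form: -2.7∂²u/∂x² - 5.4∂²u/∂x∂y - 2.7∂²u/∂y² - 76.9∂u/∂x - 2u = 0. Parabolic (discriminant = 0).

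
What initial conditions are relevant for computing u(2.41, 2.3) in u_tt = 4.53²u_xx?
Domain of dependence: [-8.009, 12.829]. Signals travel at speed 4.53, so data within |x - 2.41| ≤ 4.53·2.3 = 10.419 can reach the point.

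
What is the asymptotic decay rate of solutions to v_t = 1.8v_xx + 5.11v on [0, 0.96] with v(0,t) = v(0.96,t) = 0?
Eigenvalues: λₙ = 1.8n²π²/0.96² - 5.11.
First three modes:
  n=1: λ₁ = 1.8π²/0.96² - 5.11 ≈ 14.167
  n=2: λ₂ = 7.2π²/0.96² - 5.11 ≈ 71.996
  n=3: λ₃ = 16.2π²/0.96² - 5.11 ≈ 168.379
Since 1.8π²/0.96² ≈ 19.277 > 5.11, all λₙ > 0.
The n=1 mode decays slowest → dominates as t → ∞.
Asymptotic: v ~ c₁ sin(πx/0.96) e^{-λ₁t} with decay rate λ₁ ≈ 14.167.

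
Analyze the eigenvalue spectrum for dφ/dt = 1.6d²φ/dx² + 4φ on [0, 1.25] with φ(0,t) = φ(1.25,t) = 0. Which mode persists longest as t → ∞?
Eigenvalues: λₙ = 1.6n²π²/1.25² - 4.
First three modes:
  n=1: λ₁ = 1.6π²/1.25² - 4 ≈ 6.106
  n=2: λ₂ = 6.4π²/1.25² - 4 ≈ 36.426
  n=3: λ₃ = 14.4π²/1.25² - 4 ≈ 86.958
Since 1.6π²/1.25² ≈ 10.106 > 4, all λₙ > 0.
The n=1 mode decays slowest → dominates as t → ∞.
Asymptotic: φ ~ c₁ sin(πx/1.25) e^{-λ₁t} with decay rate λ₁ ≈ 6.106.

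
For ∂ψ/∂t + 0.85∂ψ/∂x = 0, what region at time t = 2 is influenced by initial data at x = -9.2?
At x = -7.5. The characteristic carries data from (-9.2, 0) to (-7.5, 2).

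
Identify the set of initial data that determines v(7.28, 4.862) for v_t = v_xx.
The entire real line. The heat equation has infinite propagation speed: any initial disturbance instantly affects all points (though exponentially small far away).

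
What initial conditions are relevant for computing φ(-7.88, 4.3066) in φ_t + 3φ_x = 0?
A single point: x = -20.7998. The characteristic through (-7.88, 4.3066) is x - 3t = const, so x = -7.88 - 3·4.3066 = -20.7998.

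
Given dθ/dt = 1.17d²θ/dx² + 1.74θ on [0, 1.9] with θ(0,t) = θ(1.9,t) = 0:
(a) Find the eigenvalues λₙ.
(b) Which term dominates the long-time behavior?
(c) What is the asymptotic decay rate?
Eigenvalues: λₙ = 1.17n²π²/1.9² - 1.74.
First three modes:
  n=1: λ₁ = 1.17π²/1.9² - 1.74 ≈ 1.459
  n=2: λ₂ = 4.68π²/1.9² - 1.74 ≈ 11.055
  n=3: λ₃ = 10.53π²/1.9² - 1.74 ≈ 27.049
Since 1.17π²/1.9² ≈ 3.199 > 1.74, all λₙ > 0.
The n=1 mode decays slowest → dominates as t → ∞.
Asymptotic: θ ~ c₁ sin(πx/1.9) e^{-λ₁t} with decay rate λ₁ ≈ 1.459.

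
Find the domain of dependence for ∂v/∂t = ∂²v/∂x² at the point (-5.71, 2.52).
The entire real line. The heat equation has infinite propagation speed: any initial disturbance instantly affects all points (though exponentially small far away).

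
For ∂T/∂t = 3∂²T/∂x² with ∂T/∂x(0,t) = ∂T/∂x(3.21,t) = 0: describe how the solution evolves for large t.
T → constant (steady state). Heat is conserved (no flux at boundaries); solution approaches the spatial average.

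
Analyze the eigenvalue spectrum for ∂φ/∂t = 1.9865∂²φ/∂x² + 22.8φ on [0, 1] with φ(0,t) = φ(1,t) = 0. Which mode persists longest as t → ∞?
Eigenvalues: λₙ = 1.9865n²π²/1² - 22.8.
First three modes:
  n=1: λ₁ = 1.9865π² - 22.8 ≈ -3.194
  n=2: λ₂ = 7.946π² - 22.8 ≈ 55.624
  n=3: λ₃ = 17.8785π² - 22.8 ≈ 153.654
Since 1.9865π² ≈ 19.606 < 22.8, λ₁ < 0.
The n=1 mode grows fastest (−λₙ is largest for n=1) → dominates.
Asymptotic: φ ~ c₁ sin(πx/1) e^{3.194t} (exponential growth at rate −λ₁ ≈ 3.194).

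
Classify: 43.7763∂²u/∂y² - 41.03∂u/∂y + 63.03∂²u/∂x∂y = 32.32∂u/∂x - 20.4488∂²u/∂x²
Rewriting in standard form: 20.4488∂²u/∂x² + 63.03∂²u/∂x∂y + 43.7763∂²u/∂y² - 32.32∂u/∂x - 41.03∂u/∂y = 0. Hyperbolic (discriminant = 392.08968624).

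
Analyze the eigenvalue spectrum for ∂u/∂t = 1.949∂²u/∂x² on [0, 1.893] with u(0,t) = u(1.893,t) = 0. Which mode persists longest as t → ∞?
Eigenvalues: λₙ = 1.949n²π²/1.893².
First three modes:
  n=1: λ₁ = 1.949π²/1.893² ≈ 5.368
  n=2: λ₂ = 7.796π²/1.893² ≈ 21.472 (4× faster decay)
  n=3: λ₃ = 17.541π²/1.893² ≈ 48.312 (9× faster decay)
As t → ∞, higher modes decay exponentially faster. The n=1 mode dominates: u ~ c₁ sin(πx/1.893) e^{-λ₁t}.
Decay rate: λ₁ = 1.949π²/1.893² ≈ 5.368.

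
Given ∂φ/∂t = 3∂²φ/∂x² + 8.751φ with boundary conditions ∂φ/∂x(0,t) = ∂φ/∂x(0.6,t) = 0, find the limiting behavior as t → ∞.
φ grows unboundedly. With Neumann BCs the constant mode has diffusion eigenvalue 0, so any r > 0 makes it grow like e^(8.751t); solution grows exponentially.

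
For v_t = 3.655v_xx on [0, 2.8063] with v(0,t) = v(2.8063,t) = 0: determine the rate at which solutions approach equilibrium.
Eigenvalues: λₙ = 3.655n²π²/2.8063².
First three modes:
  n=1: λ₁ = 3.655π²/2.8063² ≈ 4.581
  n=2: λ₂ = 14.62π²/2.8063² ≈ 18.322 (4× faster decay)
  n=3: λ₃ = 32.895π²/2.8063² ≈ 41.225 (9× faster decay)
As t → ∞, higher modes decay exponentially faster. The n=1 mode dominates: v ~ c₁ sin(πx/2.8063) e^{-λ₁t}.
Decay rate: λ₁ = 3.655π²/2.8063² ≈ 4.581.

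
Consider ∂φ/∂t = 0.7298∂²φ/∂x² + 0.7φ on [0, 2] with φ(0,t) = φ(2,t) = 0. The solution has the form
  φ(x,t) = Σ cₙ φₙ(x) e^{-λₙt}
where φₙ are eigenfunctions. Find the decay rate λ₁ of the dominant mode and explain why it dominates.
Eigenvalues: λₙ = 0.7298n²π²/2² - 0.7.
First three modes:
  n=1: λ₁ = 0.7298π²/2² - 0.7 ≈ 1.101
  n=2: λ₂ = 2.9192π²/2² - 0.7 ≈ 6.503
  n=3: λ₃ = 6.5682π²/2² - 0.7 ≈ 15.506
Since 0.7298π²/2² ≈ 1.801 > 0.7, all λₙ > 0.
The n=1 mode decays slowest → dominates as t → ∞.
Asymptotic: φ ~ c₁ sin(πx/2) e^{-λ₁t} with decay rate λ₁ ≈ 1.101.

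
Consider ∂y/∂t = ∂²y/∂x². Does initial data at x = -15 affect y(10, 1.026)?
Yes, for any finite x. The heat equation has infinite propagation speed, so all initial data affects all points at any t > 0.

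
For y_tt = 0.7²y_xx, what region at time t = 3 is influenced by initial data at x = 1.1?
Domain of influence: [-1, 3.2]. Data at x = 1.1 spreads outward at speed 0.7.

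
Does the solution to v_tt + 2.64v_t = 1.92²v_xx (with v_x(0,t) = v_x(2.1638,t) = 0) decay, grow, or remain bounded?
v → constant (steady state). Damping (γ=2.64) dissipates the nonconstant modes; with Neumann BCs the spatial average obeys M''+γM'=0 and tends to a finite limit.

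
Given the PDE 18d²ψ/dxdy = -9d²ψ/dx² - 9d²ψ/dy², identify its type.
Rewriting in standard form: 9d²ψ/dx² + 18d²ψ/dxdy + 9d²ψ/dy² = 0. The second-order coefficients are A = 9, B = 18, C = 9. Since B² - 4AC = 0 = 0, this is a parabolic PDE.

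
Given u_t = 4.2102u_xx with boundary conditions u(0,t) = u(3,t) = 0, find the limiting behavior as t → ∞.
u → 0. Heat diffuses out through both boundaries.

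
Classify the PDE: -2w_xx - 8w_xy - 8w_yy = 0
A = -2, B = -8, C = -8. Discriminant B² - 4AC = 0. Since 0 = 0, parabolic.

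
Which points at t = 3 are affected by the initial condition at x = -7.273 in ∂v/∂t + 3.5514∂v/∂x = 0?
At x = 3.3812. The characteristic carries data from (-7.273, 0) to (3.3812, 3).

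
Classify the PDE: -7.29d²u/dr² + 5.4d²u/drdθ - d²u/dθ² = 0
A = -7.29, B = 5.4, C = -1. Discriminant B² - 4AC = 0. Since 0 = 0, parabolic.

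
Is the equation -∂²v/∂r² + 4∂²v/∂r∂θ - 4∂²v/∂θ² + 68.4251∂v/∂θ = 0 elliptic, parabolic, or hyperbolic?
Computing B² - 4AC with A = -1, B = 4, C = -4: discriminant = 0 (zero). Answer: parabolic.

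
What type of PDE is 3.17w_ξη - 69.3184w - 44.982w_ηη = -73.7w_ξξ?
Rewriting in standard form: 73.7w_ξξ + 3.17w_ξη - 44.982w_ηη - 69.3184w = 0. With A = 73.7, B = 3.17, C = -44.982, the discriminant is 13270.7425. This is a hyperbolic PDE.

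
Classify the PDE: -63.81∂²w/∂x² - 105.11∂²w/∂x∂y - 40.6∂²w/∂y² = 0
A = -63.81, B = -105.11, C = -40.6. Discriminant B² - 4AC = 685.3681. Since 685.3681 > 0, hyperbolic.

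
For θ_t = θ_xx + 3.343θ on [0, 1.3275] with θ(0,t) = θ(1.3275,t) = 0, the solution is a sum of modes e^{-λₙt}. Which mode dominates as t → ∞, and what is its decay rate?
Eigenvalues: λₙ = n²π²/1.3275² - 3.343.
First three modes:
  n=1: λ₁ = π²/1.3275² - 3.343 ≈ 2.258
  n=2: λ₂ = 4π²/1.3275² - 3.343 ≈ 19.059
  n=3: λ₃ = 9π²/1.3275² - 3.343 ≈ 47.062
Since π²/1.3275² ≈ 5.601 > 3.343, all λₙ > 0.
The n=1 mode decays slowest → dominates as t → ∞.
Asymptotic: θ ~ c₁ sin(πx/1.3275) e^{-λ₁t} with decay rate λ₁ ≈ 2.258.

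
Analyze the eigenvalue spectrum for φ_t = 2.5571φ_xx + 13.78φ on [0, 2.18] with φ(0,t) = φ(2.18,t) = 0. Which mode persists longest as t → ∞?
Eigenvalues: λₙ = 2.5571n²π²/2.18² - 13.78.
First three modes:
  n=1: λ₁ = 2.5571π²/2.18² - 13.78 ≈ -8.47
  n=2: λ₂ = 10.2284π²/2.18² - 13.78 ≈ 7.462
  n=3: λ₃ = 23.0139π²/2.18² - 13.78 ≈ 34.014
Since 2.5571π²/2.18² ≈ 5.31 < 13.78, λ₁ < 0.
The n=1 mode grows fastest (−λₙ is largest for n=1) → dominates.
Asymptotic: φ ~ c₁ sin(πx/2.18) e^{8.47t} (exponential growth at rate −λ₁ ≈ 8.47).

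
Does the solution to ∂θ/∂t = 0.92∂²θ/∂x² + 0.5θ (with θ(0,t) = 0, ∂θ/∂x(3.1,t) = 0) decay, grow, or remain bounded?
θ grows unboundedly. Reaction dominates diffusion (r=0.5 > κπ²/(4L²)≈0.24); solution grows exponentially.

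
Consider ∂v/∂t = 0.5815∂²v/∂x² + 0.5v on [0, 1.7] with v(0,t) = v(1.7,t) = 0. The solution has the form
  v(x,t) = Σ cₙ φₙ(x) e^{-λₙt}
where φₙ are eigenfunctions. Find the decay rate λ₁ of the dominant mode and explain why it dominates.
Eigenvalues: λₙ = 0.5815n²π²/1.7² - 0.5.
First three modes:
  n=1: λ₁ = 0.5815π²/1.7² - 0.5 ≈ 1.486
  n=2: λ₂ = 2.326π²/1.7² - 0.5 ≈ 7.443
  n=3: λ₃ = 5.2335π²/1.7² - 0.5 ≈ 17.373
Since 0.5815π²/1.7² ≈ 1.986 > 0.5, all λₙ > 0.
The n=1 mode decays slowest → dominates as t → ∞.
Asymptotic: v ~ c₁ sin(πx/1.7) e^{-λ₁t} with decay rate λ₁ ≈ 1.486.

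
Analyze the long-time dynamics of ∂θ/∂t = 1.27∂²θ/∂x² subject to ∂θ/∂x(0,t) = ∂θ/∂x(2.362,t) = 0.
Long-time behavior: θ → constant (steady state). Heat is conserved (no flux at boundaries); solution approaches the spatial average.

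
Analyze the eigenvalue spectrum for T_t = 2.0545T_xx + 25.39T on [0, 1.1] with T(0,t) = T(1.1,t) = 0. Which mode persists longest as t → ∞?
Eigenvalues: λₙ = 2.0545n²π²/1.1² - 25.39.
First three modes:
  n=1: λ₁ = 2.0545π²/1.1² - 25.39 ≈ -8.632
  n=2: λ₂ = 8.218π²/1.1² - 25.39 ≈ 41.642
  n=3: λ₃ = 18.4905π²/1.1² - 25.39 ≈ 125.431
Since 2.0545π²/1.1² ≈ 16.758 < 25.39, λ₁ < 0.
The n=1 mode grows fastest (−λₙ is largest for n=1) → dominates.
Asymptotic: T ~ c₁ sin(πx/1.1) e^{8.632t} (exponential growth at rate −λ₁ ≈ 8.632).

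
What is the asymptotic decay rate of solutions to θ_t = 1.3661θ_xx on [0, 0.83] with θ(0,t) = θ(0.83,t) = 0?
Eigenvalues: λₙ = 1.3661n²π²/0.83².
First three modes:
  n=1: λ₁ = 1.3661π²/0.83² ≈ 19.572
  n=2: λ₂ = 5.4644π²/0.83² ≈ 78.286 (4× faster decay)
  n=3: λ₃ = 12.2949π²/0.83² ≈ 176.144 (9× faster decay)
As t → ∞, higher modes decay exponentially faster. The n=1 mode dominates: θ ~ c₁ sin(πx/0.83) e^{-λ₁t}.
Decay rate: λ₁ = 1.3661π²/0.83² ≈ 19.572.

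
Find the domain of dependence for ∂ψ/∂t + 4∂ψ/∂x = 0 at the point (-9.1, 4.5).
A single point: x = -27.1. The characteristic through (-9.1, 4.5) is x - 4t = const, so x = -9.1 - 4·4.5 = -27.1.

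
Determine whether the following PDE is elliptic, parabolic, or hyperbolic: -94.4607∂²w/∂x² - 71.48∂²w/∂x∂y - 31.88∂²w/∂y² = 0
Coefficients: A = -94.4607, B = -71.48, C = -31.88. B² - 4AC = -6936.238064, which is negative, so the equation is elliptic.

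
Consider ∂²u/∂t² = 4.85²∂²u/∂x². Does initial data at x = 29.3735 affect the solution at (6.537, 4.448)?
No. The domain of dependence is [-15.0358, 28.1098], and 29.3735 is outside this interval.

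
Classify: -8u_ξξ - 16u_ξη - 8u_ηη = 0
Parabolic (discriminant = 0).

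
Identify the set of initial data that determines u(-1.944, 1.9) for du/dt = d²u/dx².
The entire real line. The heat equation has infinite propagation speed: any initial disturbance instantly affects all points (though exponentially small far away).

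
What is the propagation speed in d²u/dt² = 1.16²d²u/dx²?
Speed = 1.16. Information travels along characteristics x = x₀ ± 1.16t.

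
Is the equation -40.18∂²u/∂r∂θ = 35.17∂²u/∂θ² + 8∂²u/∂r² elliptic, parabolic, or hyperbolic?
Rewriting in standard form: -8∂²u/∂r² - 40.18∂²u/∂r∂θ - 35.17∂²u/∂θ² = 0. Computing B² - 4AC with A = -8, B = -40.18, C = -35.17: discriminant = 488.9924 (positive). Answer: hyperbolic.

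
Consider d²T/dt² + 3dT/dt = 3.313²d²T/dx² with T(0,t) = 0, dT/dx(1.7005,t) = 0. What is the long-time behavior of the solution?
As t → ∞, T → 0. Damping (γ=3) dissipates energy; oscillations decay exponentially.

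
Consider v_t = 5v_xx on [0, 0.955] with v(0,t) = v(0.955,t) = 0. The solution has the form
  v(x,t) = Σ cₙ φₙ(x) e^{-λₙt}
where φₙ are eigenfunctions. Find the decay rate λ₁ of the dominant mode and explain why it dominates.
Eigenvalues: λₙ = 5n²π²/0.955².
First three modes:
  n=1: λ₁ = 5π²/0.955² ≈ 54.108
  n=2: λ₂ = 20π²/0.955² ≈ 216.433 (4× faster decay)
  n=3: λ₃ = 45π²/0.955² ≈ 486.974 (9× faster decay)
As t → ∞, higher modes decay exponentially faster. The n=1 mode dominates: v ~ c₁ sin(πx/0.955) e^{-λ₁t}.
Decay rate: λ₁ = 5π²/0.955² ≈ 54.108.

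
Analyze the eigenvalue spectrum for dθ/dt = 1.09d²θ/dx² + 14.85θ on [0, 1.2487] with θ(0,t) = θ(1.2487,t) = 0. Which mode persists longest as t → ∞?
Eigenvalues: λₙ = 1.09n²π²/1.2487² - 14.85.
First three modes:
  n=1: λ₁ = 1.09π²/1.2487² - 14.85 ≈ -7.951
  n=2: λ₂ = 4.36π²/1.2487² - 14.85 ≈ 12.748
  n=3: λ₃ = 9.81π²/1.2487² - 14.85 ≈ 47.244
Since 1.09π²/1.2487² ≈ 6.899 < 14.85, λ₁ < 0.
The n=1 mode grows fastest (−λₙ is largest for n=1) → dominates.
Asymptotic: θ ~ c₁ sin(πx/1.2487) e^{7.951t} (exponential growth at rate −λ₁ ≈ 7.951).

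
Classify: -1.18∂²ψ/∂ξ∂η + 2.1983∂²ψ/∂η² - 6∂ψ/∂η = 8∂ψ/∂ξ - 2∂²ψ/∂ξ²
Rewriting in standard form: 2∂²ψ/∂ξ² - 1.18∂²ψ/∂ξ∂η + 2.1983∂²ψ/∂η² - 8∂ψ/∂ξ - 6∂ψ/∂η = 0. Elliptic (discriminant = -16.194).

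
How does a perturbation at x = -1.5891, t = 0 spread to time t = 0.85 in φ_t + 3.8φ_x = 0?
At x = 1.6409. The characteristic carries data from (-1.5891, 0) to (1.6409, 0.85).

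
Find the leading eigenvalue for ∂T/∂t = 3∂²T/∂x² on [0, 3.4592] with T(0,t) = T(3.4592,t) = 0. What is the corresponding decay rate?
Eigenvalues: λₙ = 3n²π²/3.4592².
First three modes:
  n=1: λ₁ = 3π²/3.4592² ≈ 2.474
  n=2: λ₂ = 12π²/3.4592² ≈ 9.898 (4× faster decay)
  n=3: λ₃ = 27π²/3.4592² ≈ 22.27 (9× faster decay)
As t → ∞, higher modes decay exponentially faster. The n=1 mode dominates: T ~ c₁ sin(πx/3.4592) e^{-λ₁t}.
Decay rate: λ₁ = 3π²/3.4592² ≈ 2.474.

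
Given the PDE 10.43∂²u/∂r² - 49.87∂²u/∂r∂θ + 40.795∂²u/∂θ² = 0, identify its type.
The second-order coefficients are A = 10.43, B = -49.87, C = 40.795. Since B² - 4AC = 785.0495 > 0, this is a hyperbolic PDE.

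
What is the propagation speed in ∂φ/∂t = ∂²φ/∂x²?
Infinite. The heat equation is parabolic, not hyperbolic, so disturbances propagate instantly.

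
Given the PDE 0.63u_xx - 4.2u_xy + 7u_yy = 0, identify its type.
The second-order coefficients are A = 0.63, B = -4.2, C = 7. Since B² - 4AC = 0 = 0, this is a parabolic PDE.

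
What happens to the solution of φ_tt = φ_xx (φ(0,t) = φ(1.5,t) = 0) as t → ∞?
φ oscillates (no decay). Energy is conserved; the solution oscillates indefinitely as standing waves.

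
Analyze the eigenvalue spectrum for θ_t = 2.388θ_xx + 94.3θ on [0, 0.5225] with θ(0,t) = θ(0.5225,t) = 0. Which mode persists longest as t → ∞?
Eigenvalues: λₙ = 2.388n²π²/0.5225² - 94.3.
First three modes:
  n=1: λ₁ = 2.388π²/0.5225² - 94.3 ≈ -7.97
  n=2: λ₂ = 9.552π²/0.5225² - 94.3 ≈ 251.02
  n=3: λ₃ = 21.492π²/0.5225² - 94.3 ≈ 682.67
Since 2.388π²/0.5225² ≈ 86.33 < 94.3, λ₁ < 0.
The n=1 mode grows fastest (−λₙ is largest for n=1) → dominates.
Asymptotic: θ ~ c₁ sin(πx/0.5225) e^{7.97t} (exponential growth at rate −λ₁ ≈ 7.97).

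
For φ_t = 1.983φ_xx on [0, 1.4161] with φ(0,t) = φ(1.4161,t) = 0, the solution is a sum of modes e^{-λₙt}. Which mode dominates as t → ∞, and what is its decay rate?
Eigenvalues: λₙ = 1.983n²π²/1.4161².
First three modes:
  n=1: λ₁ = 1.983π²/1.4161² ≈ 9.76
  n=2: λ₂ = 7.932π²/1.4161² ≈ 39.039 (4× faster decay)
  n=3: λ₃ = 17.847π²/1.4161² ≈ 87.837 (9× faster decay)
As t → ∞, higher modes decay exponentially faster. The n=1 mode dominates: φ ~ c₁ sin(πx/1.4161) e^{-λ₁t}.
Decay rate: λ₁ = 1.983π²/1.4161² ≈ 9.76.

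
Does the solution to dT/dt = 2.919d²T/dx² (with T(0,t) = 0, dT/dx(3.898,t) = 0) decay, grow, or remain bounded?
T → 0. Heat escapes through the Dirichlet boundary.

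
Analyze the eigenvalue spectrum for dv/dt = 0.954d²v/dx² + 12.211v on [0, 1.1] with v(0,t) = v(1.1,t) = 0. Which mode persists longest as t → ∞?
Eigenvalues: λₙ = 0.954n²π²/1.1² - 12.211.
First three modes:
  n=1: λ₁ = 0.954π²/1.1² - 12.211 ≈ -4.43
  n=2: λ₂ = 3.816π²/1.1² - 12.211 ≈ 18.915
  n=3: λ₃ = 8.586π²/1.1² - 12.211 ≈ 57.822
Since 0.954π²/1.1² ≈ 7.781 < 12.211, λ₁ < 0.
The n=1 mode grows fastest (−λₙ is largest for n=1) → dominates.
Asymptotic: v ~ c₁ sin(πx/1.1) e^{4.43t} (exponential growth at rate −λ₁ ≈ 4.43).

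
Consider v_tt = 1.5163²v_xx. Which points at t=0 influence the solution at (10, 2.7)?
Domain of dependence: [5.90599, 14.09401]. Signals travel at speed 1.5163, so data within |x - 10| ≤ 1.5163·2.7 = 4.09401 can reach the point.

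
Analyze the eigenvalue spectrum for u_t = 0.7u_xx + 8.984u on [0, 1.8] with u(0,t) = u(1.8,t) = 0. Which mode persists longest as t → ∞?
Eigenvalues: λₙ = 0.7n²π²/1.8² - 8.984.
First three modes:
  n=1: λ₁ = 0.7π²/1.8² - 8.984 ≈ -6.852
  n=2: λ₂ = 2.8π²/1.8² - 8.984 ≈ -0.455
  n=3: λ₃ = 6.3π²/1.8² - 8.984 ≈ 10.207
Since 0.7π²/1.8² ≈ 2.132 < 8.984, λ₁ < 0.
The n=1 mode grows fastest (−λₙ is largest for n=1) → dominates.
Asymptotic: u ~ c₁ sin(πx/1.8) e^{6.852t} (exponential growth at rate −λ₁ ≈ 6.852).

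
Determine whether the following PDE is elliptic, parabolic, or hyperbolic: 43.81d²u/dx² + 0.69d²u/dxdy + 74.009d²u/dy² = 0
Coefficients: A = 43.81, B = 0.69, C = 74.009. B² - 4AC = -12968.86106, which is negative, so the equation is elliptic.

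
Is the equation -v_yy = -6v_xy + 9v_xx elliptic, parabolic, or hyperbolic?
Rewriting in standard form: -9v_xx + 6v_xy - v_yy = 0. Computing B² - 4AC with A = -9, B = 6, C = -1: discriminant = 0 (zero). Answer: parabolic.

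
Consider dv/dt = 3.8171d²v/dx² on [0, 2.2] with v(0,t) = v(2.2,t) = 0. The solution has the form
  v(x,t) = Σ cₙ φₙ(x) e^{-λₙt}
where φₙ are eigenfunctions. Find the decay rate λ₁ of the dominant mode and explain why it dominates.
Eigenvalues: λₙ = 3.8171n²π²/2.2².
First three modes:
  n=1: λ₁ = 3.8171π²/2.2² ≈ 7.784
  n=2: λ₂ = 15.2684π²/2.2² ≈ 31.135 (4× faster decay)
  n=3: λ₃ = 34.3539π²/2.2² ≈ 70.054 (9× faster decay)
As t → ∞, higher modes decay exponentially faster. The n=1 mode dominates: v ~ c₁ sin(πx/2.2) e^{-λ₁t}.
Decay rate: λ₁ = 3.8171π²/2.2² ≈ 7.784.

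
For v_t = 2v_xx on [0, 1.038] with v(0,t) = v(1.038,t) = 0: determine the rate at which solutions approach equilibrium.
Eigenvalues: λₙ = 2n²π²/1.038².
First three modes:
  n=1: λ₁ = 2π²/1.038² ≈ 18.32
  n=2: λ₂ = 8π²/1.038² ≈ 73.282 (4× faster decay)
  n=3: λ₃ = 18π²/1.038² ≈ 164.884 (9× faster decay)
As t → ∞, higher modes decay exponentially faster. The n=1 mode dominates: v ~ c₁ sin(πx/1.038) e^{-λ₁t}.
Decay rate: λ₁ = 2π²/1.038² ≈ 18.32.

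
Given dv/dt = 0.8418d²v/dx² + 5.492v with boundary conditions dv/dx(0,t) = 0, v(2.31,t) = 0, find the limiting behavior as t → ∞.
v grows unboundedly. Reaction dominates diffusion (r=5.492 > κπ²/(4L²)≈0.39); solution grows exponentially.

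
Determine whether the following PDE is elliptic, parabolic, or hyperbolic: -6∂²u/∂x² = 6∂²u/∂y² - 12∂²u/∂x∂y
Rewriting in standard form: -6∂²u/∂x² + 12∂²u/∂x∂y - 6∂²u/∂y² = 0. Coefficients: A = -6, B = 12, C = -6. B² - 4AC = 0, which is zero, so the equation is parabolic.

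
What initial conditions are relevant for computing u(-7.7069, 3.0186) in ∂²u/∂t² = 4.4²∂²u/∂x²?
Domain of dependence: [-20.98874, 5.57494]. Signals travel at speed 4.4, so data within |x - -7.7069| ≤ 4.4·3.0186 = 13.28184 can reach the point.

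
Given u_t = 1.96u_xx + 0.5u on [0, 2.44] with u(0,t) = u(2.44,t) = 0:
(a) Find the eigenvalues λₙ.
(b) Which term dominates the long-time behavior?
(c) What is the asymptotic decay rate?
Eigenvalues: λₙ = 1.96n²π²/2.44² - 0.5.
First three modes:
  n=1: λ₁ = 1.96π²/2.44² - 0.5 ≈ 2.749
  n=2: λ₂ = 7.84π²/2.44² - 0.5 ≈ 12.497
  n=3: λ₃ = 17.64π²/2.44² - 0.5 ≈ 28.743
Since 1.96π²/2.44² ≈ 3.249 > 0.5, all λₙ > 0.
The n=1 mode decays slowest → dominates as t → ∞.
Asymptotic: u ~ c₁ sin(πx/2.44) e^{-λ₁t} with decay rate λ₁ ≈ 2.749.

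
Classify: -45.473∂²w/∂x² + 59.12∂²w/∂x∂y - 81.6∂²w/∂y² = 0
Elliptic (discriminant = -11347.2128).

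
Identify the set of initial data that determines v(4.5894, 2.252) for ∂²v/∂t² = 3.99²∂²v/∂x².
Domain of dependence: [-4.39608, 13.57488]. Signals travel at speed 3.99, so data within |x - 4.5894| ≤ 3.99·2.252 = 8.98548 can reach the point.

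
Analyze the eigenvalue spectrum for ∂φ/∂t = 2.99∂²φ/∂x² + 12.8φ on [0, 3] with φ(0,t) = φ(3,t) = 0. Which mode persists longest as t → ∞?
Eigenvalues: λₙ = 2.99n²π²/3² - 12.8.
First three modes:
  n=1: λ₁ = 2.99π²/3² - 12.8 ≈ -9.521
  n=2: λ₂ = 11.96π²/3² - 12.8 ≈ 0.316
  n=3: λ₃ = 26.91π²/3² - 12.8 ≈ 16.71
Since 2.99π²/3² ≈ 3.279 < 12.8, λ₁ < 0.
The n=1 mode grows fastest (−λₙ is largest for n=1) → dominates.
Asymptotic: φ ~ c₁ sin(πx/3) e^{9.521t} (exponential growth at rate −λ₁ ≈ 9.521).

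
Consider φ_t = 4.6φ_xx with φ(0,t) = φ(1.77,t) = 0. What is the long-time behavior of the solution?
As t → ∞, φ → 0. Heat diffuses out through both boundaries.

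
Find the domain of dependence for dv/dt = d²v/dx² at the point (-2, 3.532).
The entire real line. The heat equation has infinite propagation speed: any initial disturbance instantly affects all points (though exponentially small far away).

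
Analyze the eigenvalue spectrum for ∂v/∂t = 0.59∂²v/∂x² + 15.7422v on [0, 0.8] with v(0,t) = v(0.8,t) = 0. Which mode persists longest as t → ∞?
Eigenvalues: λₙ = 0.59n²π²/0.8² - 15.7422.
First three modes:
  n=1: λ₁ = 0.59π²/0.8² - 15.7422 ≈ -6.644
  n=2: λ₂ = 2.36π²/0.8² - 15.7422 ≈ 20.652
  n=3: λ₃ = 5.31π²/0.8² - 15.7422 ≈ 66.145
Since 0.59π²/0.8² ≈ 9.099 < 15.7422, λ₁ < 0.
The n=1 mode grows fastest (−λₙ is largest for n=1) → dominates.
Asymptotic: v ~ c₁ sin(πx/0.8) e^{6.644t} (exponential growth at rate −λ₁ ≈ 6.644).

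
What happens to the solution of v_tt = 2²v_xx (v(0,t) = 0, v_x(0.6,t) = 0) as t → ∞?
v oscillates (no decay). Energy is conserved; the solution oscillates indefinitely as standing waves.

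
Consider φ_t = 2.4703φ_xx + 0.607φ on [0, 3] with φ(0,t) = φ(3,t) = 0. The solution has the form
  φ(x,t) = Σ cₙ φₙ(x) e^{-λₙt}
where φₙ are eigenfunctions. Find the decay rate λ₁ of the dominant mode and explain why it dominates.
Eigenvalues: λₙ = 2.4703n²π²/3² - 0.607.
First three modes:
  n=1: λ₁ = 2.4703π²/3² - 0.607 ≈ 2.102
  n=2: λ₂ = 9.8812π²/3² - 0.607 ≈ 10.229
  n=3: λ₃ = 22.2327π²/3² - 0.607 ≈ 23.774
Since 2.4703π²/3² ≈ 2.709 > 0.607, all λₙ > 0.
The n=1 mode decays slowest → dominates as t → ∞.
Asymptotic: φ ~ c₁ sin(πx/3) e^{-λ₁t} with decay rate λ₁ ≈ 2.102.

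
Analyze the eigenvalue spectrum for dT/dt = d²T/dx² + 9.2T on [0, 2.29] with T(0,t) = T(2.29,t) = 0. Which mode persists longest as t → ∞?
Eigenvalues: λₙ = n²π²/2.29² - 9.2.
First three modes:
  n=1: λ₁ = π²/2.29² - 9.2 ≈ -7.318
  n=2: λ₂ = 4π²/2.29² - 9.2 ≈ -1.672
  n=3: λ₃ = 9π²/2.29² - 9.2 ≈ 7.738
Since π²/2.29² ≈ 1.882 < 9.2, λ₁ < 0.
The n=1 mode grows fastest (−λₙ is largest for n=1) → dominates.
Asymptotic: T ~ c₁ sin(πx/2.29) e^{7.318t} (exponential growth at rate −λ₁ ≈ 7.318).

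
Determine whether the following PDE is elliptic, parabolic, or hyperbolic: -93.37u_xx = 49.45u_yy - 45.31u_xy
Rewriting in standard form: -93.37u_xx + 45.31u_xy - 49.45u_yy = 0. Coefficients: A = -93.37, B = 45.31, C = -49.45. B² - 4AC = -16415.5899, which is negative, so the equation is elliptic.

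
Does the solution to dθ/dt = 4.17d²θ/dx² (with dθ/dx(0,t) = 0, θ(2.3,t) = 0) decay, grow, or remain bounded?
θ → 0. Heat escapes through the Dirichlet boundary.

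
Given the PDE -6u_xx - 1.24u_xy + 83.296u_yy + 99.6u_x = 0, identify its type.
The second-order coefficients are A = -6, B = -1.24, C = 83.296. Since B² - 4AC = 2000.6416 > 0, this is a hyperbolic PDE.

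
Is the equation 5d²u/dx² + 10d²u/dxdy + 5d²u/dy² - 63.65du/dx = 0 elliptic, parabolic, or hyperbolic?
Computing B² - 4AC with A = 5, B = 10, C = 5: discriminant = 0 (zero). Answer: parabolic.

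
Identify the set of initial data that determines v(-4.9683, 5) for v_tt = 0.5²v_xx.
Domain of dependence: [-7.4683, -2.4683]. Signals travel at speed 0.5, so data within |x - -4.9683| ≤ 0.5·5 = 2.5 can reach the point.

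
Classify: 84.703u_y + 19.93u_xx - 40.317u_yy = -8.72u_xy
Rewriting in standard form: 19.93u_xx + 8.72u_xy - 40.317u_yy + 84.703u_y = 0. Hyperbolic (discriminant = 3290.10964).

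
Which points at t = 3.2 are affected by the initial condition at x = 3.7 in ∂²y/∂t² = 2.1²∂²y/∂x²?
Domain of influence: [-3.02, 10.42]. Data at x = 3.7 spreads outward at speed 2.1.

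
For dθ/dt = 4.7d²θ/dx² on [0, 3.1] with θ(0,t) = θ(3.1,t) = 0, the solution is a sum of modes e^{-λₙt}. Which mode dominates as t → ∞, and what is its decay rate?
Eigenvalues: λₙ = 4.7n²π²/3.1².
First three modes:
  n=1: λ₁ = 4.7π²/3.1² ≈ 4.827
  n=2: λ₂ = 18.8π²/3.1² ≈ 19.308 (4× faster decay)
  n=3: λ₃ = 42.3π²/3.1² ≈ 43.443 (9× faster decay)
As t → ∞, higher modes decay exponentially faster. The n=1 mode dominates: θ ~ c₁ sin(πx/3.1) e^{-λ₁t}.
Decay rate: λ₁ = 4.7π²/3.1² ≈ 4.827.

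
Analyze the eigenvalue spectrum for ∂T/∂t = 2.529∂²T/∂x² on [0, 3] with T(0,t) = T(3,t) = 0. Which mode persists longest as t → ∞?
Eigenvalues: λₙ = 2.529n²π²/3².
First three modes:
  n=1: λ₁ = 2.529π²/3² ≈ 2.773
  n=2: λ₂ = 10.116π²/3² ≈ 11.093 (4× faster decay)
  n=3: λ₃ = 22.761π²/3² ≈ 24.96 (9× faster decay)
As t → ∞, higher modes decay exponentially faster. The n=1 mode dominates: T ~ c₁ sin(πx/3) e^{-λ₁t}.
Decay rate: λ₁ = 2.529π²/3² ≈ 2.773.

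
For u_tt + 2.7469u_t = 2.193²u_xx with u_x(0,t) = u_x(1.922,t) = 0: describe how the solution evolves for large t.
u → constant (steady state). Damping (γ=2.7469) dissipates the nonconstant modes; with Neumann BCs the spatial average obeys M''+γM'=0 and tends to a finite limit.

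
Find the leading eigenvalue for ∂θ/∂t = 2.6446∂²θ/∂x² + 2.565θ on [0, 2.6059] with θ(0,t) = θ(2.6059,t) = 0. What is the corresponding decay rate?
Eigenvalues: λₙ = 2.6446n²π²/2.6059² - 2.565.
First three modes:
  n=1: λ₁ = 2.6446π²/2.6059² - 2.565 ≈ 1.279
  n=2: λ₂ = 10.5784π²/2.6059² - 2.565 ≈ 12.81
  n=3: λ₃ = 23.8014π²/2.6059² - 2.565 ≈ 32.028
Since 2.6446π²/2.6059² ≈ 3.844 > 2.565, all λₙ > 0.
The n=1 mode decays slowest → dominates as t → ∞.
Asymptotic: θ ~ c₁ sin(πx/2.6059) e^{-λ₁t} with decay rate λ₁ ≈ 1.279.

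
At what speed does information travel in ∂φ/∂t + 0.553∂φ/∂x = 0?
Speed = 0.553. Information travels along x - 0.553t = const (rightward).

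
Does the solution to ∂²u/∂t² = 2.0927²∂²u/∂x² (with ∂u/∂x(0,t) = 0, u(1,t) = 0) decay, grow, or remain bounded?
u oscillates (no decay). Energy is conserved; the solution oscillates indefinitely as standing waves.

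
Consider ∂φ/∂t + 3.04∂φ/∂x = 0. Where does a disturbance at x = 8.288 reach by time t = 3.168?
At x = 17.91872. The characteristic carries data from (8.288, 0) to (17.91872, 3.168).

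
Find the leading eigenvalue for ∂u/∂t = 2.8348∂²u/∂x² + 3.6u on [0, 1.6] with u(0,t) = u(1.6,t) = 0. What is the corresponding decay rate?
Eigenvalues: λₙ = 2.8348n²π²/1.6² - 3.6.
First three modes:
  n=1: λ₁ = 2.8348π²/1.6² - 3.6 ≈ 7.329
  n=2: λ₂ = 11.3392π²/1.6² - 3.6 ≈ 40.116
  n=3: λ₃ = 25.5132π²/1.6² - 3.6 ≈ 94.761
Since 2.8348π²/1.6² ≈ 10.929 > 3.6, all λₙ > 0.
The n=1 mode decays slowest → dominates as t → ∞.
Asymptotic: u ~ c₁ sin(πx/1.6) e^{-λ₁t} with decay rate λ₁ ≈ 7.329.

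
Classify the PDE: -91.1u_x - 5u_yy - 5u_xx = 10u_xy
Rewriting in standard form: -5u_xx - 10u_xy - 5u_yy - 91.1u_x = 0. A = -5, B = -10, C = -5. Discriminant B² - 4AC = 0. Since 0 = 0, parabolic.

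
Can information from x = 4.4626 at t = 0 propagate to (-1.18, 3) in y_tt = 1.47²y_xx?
No. The domain of dependence is [-5.59, 3.23], and 4.4626 is outside this interval.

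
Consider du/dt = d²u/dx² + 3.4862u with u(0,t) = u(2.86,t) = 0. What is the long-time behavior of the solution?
As t → ∞, u grows unboundedly. Reaction dominates diffusion (r=3.4862 > κπ²/L²≈1.21); solution grows exponentially.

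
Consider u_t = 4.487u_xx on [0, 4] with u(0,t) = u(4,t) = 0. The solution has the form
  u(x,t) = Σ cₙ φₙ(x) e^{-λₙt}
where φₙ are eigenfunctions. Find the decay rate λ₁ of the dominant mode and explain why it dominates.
Eigenvalues: λₙ = 4.487n²π²/4².
First three modes:
  n=1: λ₁ = 4.487π²/4² ≈ 2.768
  n=2: λ₂ = 17.948π²/4² ≈ 11.071 (4× faster decay)
  n=3: λ₃ = 40.383π²/4² ≈ 24.91 (9× faster decay)
As t → ∞, higher modes decay exponentially faster. The n=1 mode dominates: u ~ c₁ sin(πx/4) e^{-λ₁t}.
Decay rate: λ₁ = 4.487π²/4² ≈ 2.768.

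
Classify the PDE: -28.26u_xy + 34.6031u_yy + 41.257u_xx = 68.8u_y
Rewriting in standard form: 41.257u_xx - 28.26u_xy + 34.6031u_yy - 68.8u_y = 0. A = 41.257, B = -28.26, C = 34.6031. Discriminant B² - 4AC = -4911.8527868. Since -4911.8527868 < 0, elliptic.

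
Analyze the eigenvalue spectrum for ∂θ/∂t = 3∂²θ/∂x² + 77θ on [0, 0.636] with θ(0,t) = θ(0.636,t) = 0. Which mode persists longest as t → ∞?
Eigenvalues: λₙ = 3n²π²/0.636² - 77.
First three modes:
  n=1: λ₁ = 3π²/0.636² - 77 ≈ -3.801
  n=2: λ₂ = 12π²/0.636² - 77 ≈ 215.797
  n=3: λ₃ = 27π²/0.636² - 77 ≈ 581.793
Since 3π²/0.636² ≈ 73.199 < 77, λ₁ < 0.
The n=1 mode grows fastest (−λₙ is largest for n=1) → dominates.
Asymptotic: θ ~ c₁ sin(πx/0.636) e^{3.801t} (exponential growth at rate −λ₁ ≈ 3.801).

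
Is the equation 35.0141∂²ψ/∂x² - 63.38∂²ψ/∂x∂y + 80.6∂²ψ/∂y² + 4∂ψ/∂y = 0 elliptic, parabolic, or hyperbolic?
Computing B² - 4AC with A = 35.0141, B = -63.38, C = 80.6: discriminant = -7271.52144 (negative). Answer: elliptic.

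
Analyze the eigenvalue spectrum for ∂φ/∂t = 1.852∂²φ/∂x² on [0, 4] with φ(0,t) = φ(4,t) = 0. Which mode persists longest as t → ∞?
Eigenvalues: λₙ = 1.852n²π²/4².
First three modes:
  n=1: λ₁ = 1.852π²/4² ≈ 1.142
  n=2: λ₂ = 7.408π²/4² ≈ 4.57 (4× faster decay)
  n=3: λ₃ = 16.668π²/4² ≈ 10.282 (9× faster decay)
As t → ∞, higher modes decay exponentially faster. The n=1 mode dominates: φ ~ c₁ sin(πx/4) e^{-λ₁t}.
Decay rate: λ₁ = 1.852π²/4² ≈ 1.142.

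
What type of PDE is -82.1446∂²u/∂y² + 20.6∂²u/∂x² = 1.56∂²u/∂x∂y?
Rewriting in standard form: 20.6∂²u/∂x² - 1.56∂²u/∂x∂y - 82.1446∂²u/∂y² = 0. With A = 20.6, B = -1.56, C = -82.1446, the discriminant is 6771.14864. This is a hyperbolic PDE.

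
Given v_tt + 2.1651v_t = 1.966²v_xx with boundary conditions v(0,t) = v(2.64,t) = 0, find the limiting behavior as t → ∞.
v → 0. Damping (γ=2.1651) dissipates energy; oscillations decay exponentially.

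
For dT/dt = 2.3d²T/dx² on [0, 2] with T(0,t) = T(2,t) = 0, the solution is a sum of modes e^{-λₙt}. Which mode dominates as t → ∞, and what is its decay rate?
Eigenvalues: λₙ = 2.3n²π²/2².
First three modes:
  n=1: λ₁ = 2.3π²/2² ≈ 5.675
  n=2: λ₂ = 9.2π²/2² ≈ 22.7 (4× faster decay)
  n=3: λ₃ = 20.7π²/2² ≈ 51.075 (9× faster decay)
As t → ∞, higher modes decay exponentially faster. The n=1 mode dominates: T ~ c₁ sin(πx/2) e^{-λ₁t}.
Decay rate: λ₁ = 2.3π²/2² ≈ 5.675.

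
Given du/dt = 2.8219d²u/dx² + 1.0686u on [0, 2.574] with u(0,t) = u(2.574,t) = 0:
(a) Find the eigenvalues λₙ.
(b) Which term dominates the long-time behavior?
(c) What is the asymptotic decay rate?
Eigenvalues: λₙ = 2.8219n²π²/2.574² - 1.0686.
First three modes:
  n=1: λ₁ = 2.8219π²/2.574² - 1.0686 ≈ 3.135
  n=2: λ₂ = 11.2876π²/2.574² - 1.0686 ≈ 15.746
  n=3: λ₃ = 25.3971π²/2.574² - 1.0686 ≈ 36.764
Since 2.8219π²/2.574² ≈ 4.204 > 1.0686, all λₙ > 0.
The n=1 mode decays slowest → dominates as t → ∞.
Asymptotic: u ~ c₁ sin(πx/2.574) e^{-λ₁t} with decay rate λ₁ ≈ 3.135.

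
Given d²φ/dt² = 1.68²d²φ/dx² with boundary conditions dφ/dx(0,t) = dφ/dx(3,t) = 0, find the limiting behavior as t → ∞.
φ oscillates about a mean that drifts linearly in t (generically unbounded; no decay). There is no damping, so the nonconstant modes persist as standing waves (energy conserved, no decay). But with Neumann conditions at both ends the constant mode has eigenvalue 0: the spatial mean M(t) of φ satisfies M'' = 0, so M(t) = M(0) + M'(0)·t. Unless the initial velocity has zero mean (∫φ_t(x,0)dx = 0), the solution grows linearly in t (unbounded, though not exponentially); if it does have zero mean, the solution stays bounded and simply oscillates.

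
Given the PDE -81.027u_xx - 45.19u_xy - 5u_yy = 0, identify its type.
The second-order coefficients are A = -81.027, B = -45.19, C = -5. Since B² - 4AC = 421.5961 > 0, this is a hyperbolic PDE.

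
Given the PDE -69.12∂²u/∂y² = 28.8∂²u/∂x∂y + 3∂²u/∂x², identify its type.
Rewriting in standard form: -3∂²u/∂x² - 28.8∂²u/∂x∂y - 69.12∂²u/∂y² = 0. The second-order coefficients are A = -3, B = -28.8, C = -69.12. Since B² - 4AC = 0 = 0, this is a parabolic PDE.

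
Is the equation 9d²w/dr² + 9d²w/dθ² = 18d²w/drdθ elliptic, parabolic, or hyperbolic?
Rewriting in standard form: 9d²w/dr² - 18d²w/drdθ + 9d²w/dθ² = 0. Computing B² - 4AC with A = 9, B = -18, C = 9: discriminant = 0 (zero). Answer: parabolic.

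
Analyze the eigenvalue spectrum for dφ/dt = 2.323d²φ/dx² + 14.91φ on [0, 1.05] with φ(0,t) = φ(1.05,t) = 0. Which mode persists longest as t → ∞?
Eigenvalues: λₙ = 2.323n²π²/1.05² - 14.91.
First three modes:
  n=1: λ₁ = 2.323π²/1.05² - 14.91 ≈ 5.886
  n=2: λ₂ = 9.292π²/1.05² - 14.91 ≈ 68.272
  n=3: λ₃ = 20.907π²/1.05² - 14.91 ≈ 172.25
Since 2.323π²/1.05² ≈ 20.796 > 14.91, all λₙ > 0.
The n=1 mode decays slowest → dominates as t → ∞.
Asymptotic: φ ~ c₁ sin(πx/1.05) e^{-λ₁t} with decay rate λ₁ ≈ 5.886.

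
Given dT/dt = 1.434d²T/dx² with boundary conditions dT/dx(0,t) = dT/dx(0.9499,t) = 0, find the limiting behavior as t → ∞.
T → constant (steady state). Heat is conserved (no flux at boundaries); solution approaches the spatial average.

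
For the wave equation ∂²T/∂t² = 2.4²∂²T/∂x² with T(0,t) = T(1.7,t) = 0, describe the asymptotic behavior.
T oscillates (no decay). Energy is conserved; the solution oscillates indefinitely as standing waves.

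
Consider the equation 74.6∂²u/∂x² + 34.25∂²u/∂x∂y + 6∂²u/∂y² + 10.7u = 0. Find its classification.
Elliptic. (A = 74.6, B = 34.25, C = 6 gives B² - 4AC = -617.3375.)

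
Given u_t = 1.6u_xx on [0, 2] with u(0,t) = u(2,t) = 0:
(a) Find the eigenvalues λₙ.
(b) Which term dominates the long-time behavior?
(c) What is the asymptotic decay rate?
Eigenvalues: λₙ = 1.6n²π²/2².
First three modes:
  n=1: λ₁ = 1.6π²/2² ≈ 3.948
  n=2: λ₂ = 6.4π²/2² ≈ 15.791 (4× faster decay)
  n=3: λ₃ = 14.4π²/2² ≈ 35.531 (9× faster decay)
As t → ∞, higher modes decay exponentially faster. The n=1 mode dominates: u ~ c₁ sin(πx/2) e^{-λ₁t}.
Decay rate: λ₁ = 1.6π²/2² ≈ 3.948.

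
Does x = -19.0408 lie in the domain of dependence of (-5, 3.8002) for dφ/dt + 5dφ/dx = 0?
No. Only data at x = -24.001 affects (-5, 3.8002). Advection has one-way propagation along characteristics.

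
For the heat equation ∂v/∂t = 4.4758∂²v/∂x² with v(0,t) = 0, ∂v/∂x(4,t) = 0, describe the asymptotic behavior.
v → 0. Heat escapes through the Dirichlet boundary.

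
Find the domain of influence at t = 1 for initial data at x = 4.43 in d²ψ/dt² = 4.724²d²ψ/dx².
Domain of influence: [-0.294, 9.154]. Data at x = 4.43 spreads outward at speed 4.724.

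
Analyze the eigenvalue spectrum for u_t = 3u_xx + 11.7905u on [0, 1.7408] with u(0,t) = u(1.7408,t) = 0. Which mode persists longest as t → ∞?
Eigenvalues: λₙ = 3n²π²/1.7408² - 11.7905.
First three modes:
  n=1: λ₁ = 3π²/1.7408² - 11.7905 ≈ -2.02
  n=2: λ₂ = 12π²/1.7408² - 11.7905 ≈ 27.292
  n=3: λ₃ = 27π²/1.7408² - 11.7905 ≈ 76.145
Since 3π²/1.7408² ≈ 9.771 < 11.7905, λ₁ < 0.
The n=1 mode grows fastest (−λₙ is largest for n=1) → dominates.
Asymptotic: u ~ c₁ sin(πx/1.7408) e^{2.02t} (exponential growth at rate −λ₁ ≈ 2.02).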